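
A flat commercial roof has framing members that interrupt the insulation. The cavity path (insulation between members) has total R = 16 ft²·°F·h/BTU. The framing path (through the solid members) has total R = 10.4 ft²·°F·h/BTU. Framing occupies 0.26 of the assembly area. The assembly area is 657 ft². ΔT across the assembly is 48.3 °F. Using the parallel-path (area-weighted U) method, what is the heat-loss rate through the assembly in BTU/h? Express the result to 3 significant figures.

U_eff = 0.74/16 + 0.26/10.4 = 0.04625 + 0.025 = 0.07125
R_eff = 1/U_eff = 14.04 ft²·°F·h/BTU
Q = 657 × 48.3 / 14.04 = 2261 BTU/h

2260 BTU/h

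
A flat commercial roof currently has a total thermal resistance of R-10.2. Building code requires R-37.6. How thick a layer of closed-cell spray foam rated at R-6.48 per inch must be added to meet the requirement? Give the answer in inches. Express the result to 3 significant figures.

4.23 in

ΔR = 37.6 − 10.2 = 27.4 ft²·°F·h/BTU
L = ΔR / (R/in) = 27.4/6.48 = 4.228 in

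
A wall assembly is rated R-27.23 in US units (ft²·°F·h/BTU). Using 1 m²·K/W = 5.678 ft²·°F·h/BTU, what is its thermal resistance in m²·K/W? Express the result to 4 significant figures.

R_SI = 27.23/5.678 = 4.7957

4.796 m²·K/W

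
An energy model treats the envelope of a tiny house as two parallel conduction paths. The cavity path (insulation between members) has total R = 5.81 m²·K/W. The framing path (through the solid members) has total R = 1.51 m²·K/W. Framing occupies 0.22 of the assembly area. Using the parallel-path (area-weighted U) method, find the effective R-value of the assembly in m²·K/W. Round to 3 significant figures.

U_eff = 0.78/5.81 + 0.22/1.51 = 0.1343 + 0.1457 = 0.2799
R_eff = 1/U_eff = 3.572 m²·K/W

3.57 m²·K/W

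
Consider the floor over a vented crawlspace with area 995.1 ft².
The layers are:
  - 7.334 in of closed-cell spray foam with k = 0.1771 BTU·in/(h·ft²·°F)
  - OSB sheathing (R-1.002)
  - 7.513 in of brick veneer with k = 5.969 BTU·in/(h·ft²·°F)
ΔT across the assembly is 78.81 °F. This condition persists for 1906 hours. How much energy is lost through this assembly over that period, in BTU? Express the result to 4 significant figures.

7.334/0.1771 = 41.412
7.513/5.969 = 1.2587
R_total = 41.412 + 1.002 + 1.2587 = 43.672 ft²·°F·h/BTU
Q = 995.1 × 78.81 / 43.672 = 1795.7 BTU/h
E = 1795.7 × 1906 = 3422700 BTU

3423000 BTU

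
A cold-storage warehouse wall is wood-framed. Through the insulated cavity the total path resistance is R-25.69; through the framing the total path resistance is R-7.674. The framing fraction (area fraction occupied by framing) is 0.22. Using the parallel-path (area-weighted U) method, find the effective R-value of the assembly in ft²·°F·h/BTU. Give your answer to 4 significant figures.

16.94 ft²·°F·h/BTU

U_eff = 0.78/25.69 + 0.22/7.674 = 0.030362 + 0.028668 = 0.05903
R_eff = 1/U_eff = 16.94 ft²·°F·h/BTU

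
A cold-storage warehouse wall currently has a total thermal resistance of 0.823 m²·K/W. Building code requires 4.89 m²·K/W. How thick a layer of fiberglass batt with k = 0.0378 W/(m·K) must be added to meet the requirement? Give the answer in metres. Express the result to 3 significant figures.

0.154 m

ΔR = 4.89 − 0.823 = 4.067 m²·K/W
L = ΔR × k = 4.067 × 0.0378 = 0.1537 m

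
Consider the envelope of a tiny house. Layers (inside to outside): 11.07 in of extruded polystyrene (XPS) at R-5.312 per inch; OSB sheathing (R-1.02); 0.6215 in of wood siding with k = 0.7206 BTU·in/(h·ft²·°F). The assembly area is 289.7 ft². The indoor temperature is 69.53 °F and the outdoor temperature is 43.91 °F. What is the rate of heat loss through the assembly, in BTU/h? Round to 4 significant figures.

11.07 × 5.312 = 58.804
0.6215/0.7206 = 0.86248
R_total = 58.804 + 1.02 + 0.86248 = 60.686 ft²·°F·h/BTU
Q = A·ΔT/R = 289.7 × (69.53 − 43.91) / 60.686 = 122.3 BTU/h

122.3 BTU/h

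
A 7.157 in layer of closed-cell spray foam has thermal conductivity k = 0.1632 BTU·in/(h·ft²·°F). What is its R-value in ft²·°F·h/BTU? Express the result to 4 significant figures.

R = L/k = 7.157/0.1632 = 43.854 ft²·°F·h/BTU

43.85 ft²·°F·h/BTU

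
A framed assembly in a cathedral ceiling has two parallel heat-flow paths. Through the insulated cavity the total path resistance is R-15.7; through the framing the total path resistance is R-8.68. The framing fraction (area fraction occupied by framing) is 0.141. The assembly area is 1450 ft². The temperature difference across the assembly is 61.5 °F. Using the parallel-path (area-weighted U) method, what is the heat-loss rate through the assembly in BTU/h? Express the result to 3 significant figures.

U_eff = 0.859/15.7 + 0.141/8.68 = 0.05471 + 0.01624 = 0.07096
R_eff = 1/U_eff = 14.09 ft²·°F·h/BTU
Q = 1450 × 61.5 / 14.09 = 6328 BTU/h

6330 BTU/h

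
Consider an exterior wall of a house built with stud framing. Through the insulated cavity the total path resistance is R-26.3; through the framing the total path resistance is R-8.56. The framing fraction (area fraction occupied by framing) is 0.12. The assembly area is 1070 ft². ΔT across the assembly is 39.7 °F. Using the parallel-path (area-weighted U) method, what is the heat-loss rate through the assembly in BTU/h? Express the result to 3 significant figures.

U_eff = 0.88/26.3 + 0.12/8.56 = 0.03346 + 0.01402 = 0.04748
R_eff = 1/U_eff = 21.06 ft²·°F·h/BTU
Q = 1070 × 39.7 / 21.06 = 2017 BTU/h

2020 BTU/h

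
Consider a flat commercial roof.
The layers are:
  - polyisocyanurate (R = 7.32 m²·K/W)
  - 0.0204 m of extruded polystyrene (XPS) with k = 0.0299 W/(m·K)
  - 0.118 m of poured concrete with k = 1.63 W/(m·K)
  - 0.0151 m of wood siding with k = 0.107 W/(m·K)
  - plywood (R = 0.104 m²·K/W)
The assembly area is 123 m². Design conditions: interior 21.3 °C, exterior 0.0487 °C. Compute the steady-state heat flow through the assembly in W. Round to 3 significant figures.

0.0204/0.0299 = 0.6823
0.118/1.63 = 0.07239
0.0151/0.107 = 0.1411
R_total = 7.32 + 0.6823 + 0.07239 + 0.1411 + 0.104 = 8.32 m²·K/W
Q = A·ΔT/R = 123 × (21.3 − 0.0487) / 8.32 = 314.2 W

314 W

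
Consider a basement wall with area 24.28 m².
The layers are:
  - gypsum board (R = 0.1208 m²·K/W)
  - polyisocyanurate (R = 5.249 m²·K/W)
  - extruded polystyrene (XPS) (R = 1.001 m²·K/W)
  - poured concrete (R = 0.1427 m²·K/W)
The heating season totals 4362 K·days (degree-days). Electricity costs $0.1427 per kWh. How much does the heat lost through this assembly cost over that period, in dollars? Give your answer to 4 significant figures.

R_total = 0.1208 + 5.249 + 1.001 + 0.1427 = 6.5135 m²·K/W
E = A × HDD × 24 / R / 1000 = 24.28 × 4362 × 24 / 6.5135 / 1000 = 390.24 kWh
Cost = 390.24 × 0.1427 = $55.687

55.69 dollars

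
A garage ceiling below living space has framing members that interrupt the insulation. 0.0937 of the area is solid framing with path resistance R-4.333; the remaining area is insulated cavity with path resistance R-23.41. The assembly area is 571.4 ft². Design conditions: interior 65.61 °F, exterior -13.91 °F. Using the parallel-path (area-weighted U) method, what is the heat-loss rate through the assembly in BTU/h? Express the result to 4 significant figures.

2742 BTU/h

U_eff = 0.9063/23.41 + 0.0937/4.333 = 0.038714 + 0.021625 = 0.060339
R_eff = 1/U_eff = 16.573 ft²·°F·h/BTU
Q = 571.4 × (65.61 − (-13.91)) / 16.573 = 2741.7 BTU/h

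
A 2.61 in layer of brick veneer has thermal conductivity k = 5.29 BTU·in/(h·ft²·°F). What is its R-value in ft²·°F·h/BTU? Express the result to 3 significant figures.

0.493 ft²·°F·h/BTU

R = L/k = 2.61/5.29 = 0.4934 ft²·°F·h/BTU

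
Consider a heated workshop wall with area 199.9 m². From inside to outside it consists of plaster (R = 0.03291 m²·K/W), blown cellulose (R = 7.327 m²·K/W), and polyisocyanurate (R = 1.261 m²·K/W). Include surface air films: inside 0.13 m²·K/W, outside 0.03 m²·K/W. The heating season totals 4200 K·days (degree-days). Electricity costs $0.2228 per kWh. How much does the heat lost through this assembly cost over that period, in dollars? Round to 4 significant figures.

R_total = 0.13 + 0.03291 + 7.327 + 1.261 + 0.03 = 8.7809 m²·K/W
E = A × HDD × 24 / R / 1000 = 199.9 × 4200 × 24 / 8.7809 / 1000 = 2294.7 kWh
Cost = 2294.7 × 0.2228 = $511.27

511.3 dollars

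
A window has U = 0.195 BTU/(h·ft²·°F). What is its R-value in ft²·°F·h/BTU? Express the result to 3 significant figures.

R = 1/U = 1/0.195 = 5.128

5.13 ft²·°F·h/BTU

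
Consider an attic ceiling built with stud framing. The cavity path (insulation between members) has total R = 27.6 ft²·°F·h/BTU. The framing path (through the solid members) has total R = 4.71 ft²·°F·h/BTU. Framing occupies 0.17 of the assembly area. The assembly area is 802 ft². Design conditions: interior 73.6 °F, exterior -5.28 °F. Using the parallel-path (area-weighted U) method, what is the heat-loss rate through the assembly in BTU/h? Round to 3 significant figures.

4190 BTU/h

U_eff = 0.83/27.6 + 0.17/4.71 = 0.03007 + 0.03609 = 0.06617
R_eff = 1/U_eff = 15.11 ft²·°F·h/BTU
Q = 802 × (73.6 − (-5.28)) / 15.11 = 4186 BTU/h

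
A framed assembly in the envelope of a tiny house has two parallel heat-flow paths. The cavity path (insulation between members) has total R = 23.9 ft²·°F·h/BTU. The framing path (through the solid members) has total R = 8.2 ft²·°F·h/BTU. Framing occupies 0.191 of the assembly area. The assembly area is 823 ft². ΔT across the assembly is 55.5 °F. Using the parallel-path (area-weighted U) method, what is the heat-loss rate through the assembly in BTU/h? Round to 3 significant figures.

2610 BTU/h

U_eff = 0.809/23.9 + 0.191/8.2 = 0.03385 + 0.02329 = 0.05714
R_eff = 1/U_eff = 17.5 ft²·°F·h/BTU
Q = 823 × 55.5 / 17.5 = 2610 BTU/h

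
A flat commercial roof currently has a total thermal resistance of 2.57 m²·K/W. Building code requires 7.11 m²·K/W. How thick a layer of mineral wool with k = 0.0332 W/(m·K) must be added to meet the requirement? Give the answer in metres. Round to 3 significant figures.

ΔR = 7.11 − 2.57 = 4.54 m²·K/W
L = ΔR × k = 4.54 × 0.0332 = 0.1507 m

0.151 m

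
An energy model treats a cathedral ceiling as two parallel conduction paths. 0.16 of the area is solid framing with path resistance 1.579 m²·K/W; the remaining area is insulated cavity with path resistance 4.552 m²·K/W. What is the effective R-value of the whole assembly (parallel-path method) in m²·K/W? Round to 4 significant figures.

3.498 m²·K/W

U_eff = 0.84/4.552 + 0.16/1.579 = 0.18453 + 0.10133 = 0.28586
R_eff = 1/U_eff = 3.4982 m²·K/W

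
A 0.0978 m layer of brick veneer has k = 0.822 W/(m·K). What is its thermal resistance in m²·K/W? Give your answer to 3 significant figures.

R = L/k = 0.0978/0.822 = 0.119 m²·K/W

0.119 m²·K/W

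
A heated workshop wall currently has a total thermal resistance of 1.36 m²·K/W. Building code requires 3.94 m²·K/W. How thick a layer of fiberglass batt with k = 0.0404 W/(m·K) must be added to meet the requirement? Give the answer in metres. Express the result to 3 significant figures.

0.104 m

ΔR = 3.94 − 1.36 = 2.58 m²·K/W
L = ΔR × k = 2.58 × 0.0404 = 0.1042 m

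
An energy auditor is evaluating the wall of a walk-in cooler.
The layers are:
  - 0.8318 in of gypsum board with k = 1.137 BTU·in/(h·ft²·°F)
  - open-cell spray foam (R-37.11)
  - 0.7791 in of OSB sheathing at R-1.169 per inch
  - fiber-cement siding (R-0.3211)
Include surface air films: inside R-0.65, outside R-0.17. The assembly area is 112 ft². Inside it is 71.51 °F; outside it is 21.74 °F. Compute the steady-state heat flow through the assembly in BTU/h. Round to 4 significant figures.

0.8318/1.137 = 0.73157
0.7791 × 1.169 = 0.91077
R_total = 0.65 + 0.73157 + 37.11 + 0.91077 + 0.3211 + 0.17 = 39.893 ft²·°F·h/BTU
Q = A·ΔT/R = 112 × (71.51 − 21.74) / 39.893 = 139.73 BTU/h

139.7 BTU/h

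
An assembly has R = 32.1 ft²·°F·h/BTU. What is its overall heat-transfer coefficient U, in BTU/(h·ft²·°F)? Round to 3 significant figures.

U = 1/R = 1/32.1 = 0.03115

0.0312 BTU/(h·ft²·°F)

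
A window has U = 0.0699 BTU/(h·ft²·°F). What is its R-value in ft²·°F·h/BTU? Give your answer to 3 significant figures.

R = 1/U = 1/0.0699 = 14.31

14.3 ft²·°F·h/BTU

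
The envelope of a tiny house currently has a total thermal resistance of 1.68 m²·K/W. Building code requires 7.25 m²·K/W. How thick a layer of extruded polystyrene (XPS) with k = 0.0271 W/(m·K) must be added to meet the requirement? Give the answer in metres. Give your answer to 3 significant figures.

0.151 m

ΔR = 7.25 − 1.68 = 5.57 m²·K/W
L = ΔR × k = 5.57 × 0.0271 = 0.1509 m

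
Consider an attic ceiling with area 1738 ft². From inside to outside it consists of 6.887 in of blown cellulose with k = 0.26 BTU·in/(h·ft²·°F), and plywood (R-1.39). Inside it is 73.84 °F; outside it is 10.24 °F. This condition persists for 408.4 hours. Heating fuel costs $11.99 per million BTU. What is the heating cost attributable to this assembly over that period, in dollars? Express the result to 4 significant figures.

19.42 dollars

6.887/0.26 = 26.488
R_total = 26.488 + 1.39 = 27.878 ft²·°F·h/BTU
Q = 1738 × (73.84 − 10.24) / 27.878 = 3965 BTU/h
E = 3965 × 408.4 = 1619300 BTU
Cost = 1619300/10⁶ × 11.99 = $19.415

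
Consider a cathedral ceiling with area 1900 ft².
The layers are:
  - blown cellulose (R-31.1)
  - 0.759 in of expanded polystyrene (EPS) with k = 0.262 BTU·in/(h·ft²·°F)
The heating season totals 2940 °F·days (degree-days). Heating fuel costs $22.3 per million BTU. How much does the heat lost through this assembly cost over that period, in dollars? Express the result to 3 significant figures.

0.759/0.262 = 2.897
R_total = 31.1 + 2.897 = 34 ft²·°F·h/BTU
E = A × HDD × 24 / R = 1900 × 2940 × 24 / 34 = 3943000 BTU
Cost = 3943000/10⁶ × 22.3 = $87.94

87.9 dollars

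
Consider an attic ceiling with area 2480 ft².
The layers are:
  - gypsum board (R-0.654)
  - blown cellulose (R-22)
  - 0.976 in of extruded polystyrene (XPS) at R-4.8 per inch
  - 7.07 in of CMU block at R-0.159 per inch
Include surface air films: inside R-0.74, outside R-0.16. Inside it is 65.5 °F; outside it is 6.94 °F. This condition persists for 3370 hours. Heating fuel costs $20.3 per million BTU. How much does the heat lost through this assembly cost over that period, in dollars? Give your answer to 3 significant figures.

0.976 × 4.8 = 4.685
7.07 × 0.159 = 1.124
R_total = 0.74 + 0.654 + 22 + 4.685 + 1.124 + 0.16 = 29.36 ft²·°F·h/BTU
Q = 2480 × (65.5 − 6.94) / 29.36 = 4946 BTU/h
E = 4946 × 3370 = 16670000 BTU
Cost = 16670000/10⁶ × 20.3 = $338.4

338 dollars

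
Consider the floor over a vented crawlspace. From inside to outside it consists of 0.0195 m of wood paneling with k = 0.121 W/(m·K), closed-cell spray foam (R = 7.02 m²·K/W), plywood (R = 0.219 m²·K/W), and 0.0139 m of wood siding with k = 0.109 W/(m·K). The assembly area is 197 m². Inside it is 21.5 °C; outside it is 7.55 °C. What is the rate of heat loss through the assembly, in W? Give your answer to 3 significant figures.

0.0195/0.121 = 0.1612
0.0139/0.109 = 0.1275
R_total = 0.1612 + 7.02 + 0.219 + 0.1275 = 7.528 m²·K/W
Q = A·ΔT/R = 197 × (21.5 − 7.55) / 7.528 = 365.1 W

365 W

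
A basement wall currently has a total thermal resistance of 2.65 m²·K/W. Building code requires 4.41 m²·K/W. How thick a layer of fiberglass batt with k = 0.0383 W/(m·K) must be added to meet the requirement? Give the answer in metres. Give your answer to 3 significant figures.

0.0674 m

ΔR = 4.41 − 2.65 = 1.76 m²·K/W
L = ΔR × k = 1.76 × 0.0383 = 0.06741 m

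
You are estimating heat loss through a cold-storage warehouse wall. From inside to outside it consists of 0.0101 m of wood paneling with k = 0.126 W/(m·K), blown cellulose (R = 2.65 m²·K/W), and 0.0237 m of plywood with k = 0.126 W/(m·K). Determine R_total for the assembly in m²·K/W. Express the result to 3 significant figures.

0.0101/0.126 = 0.08016
0.0237/0.126 = 0.1881
R_total = 0.08016 + 2.65 + 0.1881 = 2.918 m²·K/W

2.92 m²·K/W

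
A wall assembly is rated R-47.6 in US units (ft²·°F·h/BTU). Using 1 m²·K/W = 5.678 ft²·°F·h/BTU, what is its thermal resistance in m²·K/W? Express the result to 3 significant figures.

R_SI = 47.6/5.678 = 8.383

8.38 m²·K/W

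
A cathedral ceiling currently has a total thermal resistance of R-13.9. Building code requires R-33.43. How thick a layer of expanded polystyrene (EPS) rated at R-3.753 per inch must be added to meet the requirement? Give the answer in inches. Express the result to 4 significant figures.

5.204 in

ΔR = 33.43 − 13.9 = 19.53 ft²·°F·h/BTU
L = ΔR / (R/in) = 19.53/3.753 = 5.2038 in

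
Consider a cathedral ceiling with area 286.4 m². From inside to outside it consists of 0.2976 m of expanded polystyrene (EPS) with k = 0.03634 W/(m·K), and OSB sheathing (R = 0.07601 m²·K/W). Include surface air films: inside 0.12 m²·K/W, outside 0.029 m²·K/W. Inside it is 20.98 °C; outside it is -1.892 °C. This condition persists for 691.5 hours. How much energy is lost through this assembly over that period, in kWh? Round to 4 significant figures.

538.3 kWh

0.2976/0.03634 = 8.1893
R_total = 0.12 + 8.1893 + 0.07601 + 0.029 = 8.4143 m²·K/W
Q = 286.4 × (20.98 − (-1.892)) / 8.4143 = 778.5 W
E = 778.5 W × 691.5 h / 1000 = 538.33 kWh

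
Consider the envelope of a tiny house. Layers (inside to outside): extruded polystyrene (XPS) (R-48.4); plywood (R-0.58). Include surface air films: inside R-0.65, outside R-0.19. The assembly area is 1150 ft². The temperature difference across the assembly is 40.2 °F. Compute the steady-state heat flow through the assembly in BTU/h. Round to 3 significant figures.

928 BTU/h

R_total = 0.65 + 48.4 + 0.58 + 0.19 = 49.82 ft²·°F·h/BTU
Q = A·ΔT/R = 1150 × 40.2 / 49.82 = 927.9 BTU/h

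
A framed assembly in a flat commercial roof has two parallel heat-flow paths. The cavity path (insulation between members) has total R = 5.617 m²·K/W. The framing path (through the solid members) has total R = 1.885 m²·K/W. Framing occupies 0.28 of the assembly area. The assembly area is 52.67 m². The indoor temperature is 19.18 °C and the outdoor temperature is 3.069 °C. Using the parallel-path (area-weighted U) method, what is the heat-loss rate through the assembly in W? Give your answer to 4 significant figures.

234.8 W

U_eff = 0.72/5.617 + 0.28/1.885 = 0.12818 + 0.14854 = 0.27672
R_eff = 1/U_eff = 3.6137 m²·K/W
Q = 52.67 × (19.18 − 3.069) / 3.6137 = 234.82 W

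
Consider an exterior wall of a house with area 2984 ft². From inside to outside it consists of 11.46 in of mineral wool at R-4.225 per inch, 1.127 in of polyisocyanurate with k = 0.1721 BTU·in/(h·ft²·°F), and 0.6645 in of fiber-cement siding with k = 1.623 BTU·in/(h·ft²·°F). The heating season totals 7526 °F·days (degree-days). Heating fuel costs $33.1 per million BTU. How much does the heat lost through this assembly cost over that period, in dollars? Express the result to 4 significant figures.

322.2 dollars

11.46 × 4.225 = 48.419
1.127/0.1721 = 6.5485
0.6645/1.623 = 0.40943
R_total = 48.419 + 6.5485 + 0.40943 = 55.376 ft²·°F·h/BTU
E = A × HDD × 24 / R = 2984 × 7526 × 24 / 55.376 = 9733100 BTU
Cost = 9733100/10⁶ × 33.1 = $322.16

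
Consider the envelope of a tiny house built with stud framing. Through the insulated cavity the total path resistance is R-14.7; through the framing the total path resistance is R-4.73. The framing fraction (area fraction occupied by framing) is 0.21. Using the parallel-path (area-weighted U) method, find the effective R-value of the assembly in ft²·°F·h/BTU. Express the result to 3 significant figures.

U_eff = 0.79/14.7 + 0.21/4.73 = 0.05374 + 0.0444 = 0.09814
R_eff = 1/U_eff = 10.19 ft²·°F·h/BTU

10.2 ft²·°F·h/BTU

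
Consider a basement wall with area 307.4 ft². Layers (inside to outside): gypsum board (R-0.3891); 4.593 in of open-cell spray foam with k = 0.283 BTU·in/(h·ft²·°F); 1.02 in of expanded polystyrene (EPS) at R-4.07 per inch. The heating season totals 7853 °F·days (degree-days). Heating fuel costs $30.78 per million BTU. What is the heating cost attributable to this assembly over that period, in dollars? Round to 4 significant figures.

4.593/0.283 = 16.23
1.02 × 4.07 = 4.1514
R_total = 0.3891 + 16.23 + 4.1514 = 20.77 ft²·°F·h/BTU
E = A × HDD × 24 / R = 307.4 × 7853 × 24 / 20.77 = 2789400 BTU
Cost = 2789400/10⁶ × 30.78 = $85.858

85.86 dollars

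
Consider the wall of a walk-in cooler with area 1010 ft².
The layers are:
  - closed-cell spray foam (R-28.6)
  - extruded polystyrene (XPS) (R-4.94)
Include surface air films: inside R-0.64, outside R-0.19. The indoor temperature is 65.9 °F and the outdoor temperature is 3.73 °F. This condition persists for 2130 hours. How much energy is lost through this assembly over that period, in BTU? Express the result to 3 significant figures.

3890000 BTU

R_total = 0.64 + 28.6 + 4.94 + 0.19 = 34.37 ft²·°F·h/BTU
Q = 1010 × (65.9 − 3.73) / 34.37 = 1827 BTU/h
E = 1827 × 2130 = 3891000 BTU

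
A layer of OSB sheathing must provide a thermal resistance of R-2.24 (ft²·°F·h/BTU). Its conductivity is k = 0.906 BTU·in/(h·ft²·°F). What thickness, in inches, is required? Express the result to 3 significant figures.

L = R × k = 2.24 × 0.906 = 2.029 in

2.03 in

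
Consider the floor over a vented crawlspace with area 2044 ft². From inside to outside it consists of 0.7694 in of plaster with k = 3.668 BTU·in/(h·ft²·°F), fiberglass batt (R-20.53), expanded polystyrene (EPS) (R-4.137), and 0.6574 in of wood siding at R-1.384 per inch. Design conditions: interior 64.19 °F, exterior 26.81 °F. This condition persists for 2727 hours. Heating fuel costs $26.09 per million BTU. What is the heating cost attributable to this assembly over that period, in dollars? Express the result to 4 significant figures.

210.8 dollars

0.7694/3.668 = 0.20976
0.6574 × 1.384 = 0.90984
R_total = 0.20976 + 20.53 + 4.137 + 0.90984 = 25.787 ft²·°F·h/BTU
Q = 2044 × (64.19 − 26.81) / 25.787 = 2963 BTU/h
E = 2963 × 2727 = 8080000 BTU
Cost = 8080000/10⁶ × 26.09 = $210.81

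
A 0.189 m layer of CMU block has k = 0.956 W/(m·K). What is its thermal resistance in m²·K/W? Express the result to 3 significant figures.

R = L/k = 0.189/0.956 = 0.1977 m²·K/W

0.198 m²·K/W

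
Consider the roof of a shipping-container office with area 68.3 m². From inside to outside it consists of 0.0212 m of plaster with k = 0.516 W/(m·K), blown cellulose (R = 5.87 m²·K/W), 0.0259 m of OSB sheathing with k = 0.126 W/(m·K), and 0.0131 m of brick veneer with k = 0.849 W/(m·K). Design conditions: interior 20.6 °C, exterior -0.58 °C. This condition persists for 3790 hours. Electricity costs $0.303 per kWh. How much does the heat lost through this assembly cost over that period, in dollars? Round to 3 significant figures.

0.0212/0.516 = 0.04109
0.0259/0.126 = 0.2056
0.0131/0.849 = 0.01543
R_total = 0.04109 + 5.87 + 0.2056 + 0.01543 = 6.132 m²·K/W
Q = 68.3 × (20.6 − (-0.58)) / 6.132 = 235.9 W
E = 235.9 W × 3790 h / 1000 = 894.1 kWh
Cost = 894.1 × 0.303 = $270.9

271 dollars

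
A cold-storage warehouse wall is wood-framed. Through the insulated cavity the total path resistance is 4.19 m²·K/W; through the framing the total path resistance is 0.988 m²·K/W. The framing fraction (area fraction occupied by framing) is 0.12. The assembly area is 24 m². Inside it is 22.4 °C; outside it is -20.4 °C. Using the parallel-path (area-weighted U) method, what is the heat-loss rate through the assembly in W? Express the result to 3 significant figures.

340 W

U_eff = 0.88/4.19 + 0.12/0.988 = 0.21 + 0.1215 = 0.3315
R_eff = 1/U_eff = 3.017 m²·K/W
Q = 24 × (22.4 − (-20.4)) / 3.017 = 340.5 W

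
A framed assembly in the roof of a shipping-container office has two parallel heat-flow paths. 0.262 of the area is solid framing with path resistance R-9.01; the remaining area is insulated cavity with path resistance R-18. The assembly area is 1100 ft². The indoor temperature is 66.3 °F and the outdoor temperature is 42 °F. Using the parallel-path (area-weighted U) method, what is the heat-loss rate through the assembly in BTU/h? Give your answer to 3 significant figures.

U_eff = 0.738/18 + 0.262/9.01 = 0.041 + 0.02908 = 0.07008
R_eff = 1/U_eff = 14.27 ft²·°F·h/BTU
Q = 1100 × (66.3 − 42) / 14.27 = 1873 BTU/h

1870 BTU/h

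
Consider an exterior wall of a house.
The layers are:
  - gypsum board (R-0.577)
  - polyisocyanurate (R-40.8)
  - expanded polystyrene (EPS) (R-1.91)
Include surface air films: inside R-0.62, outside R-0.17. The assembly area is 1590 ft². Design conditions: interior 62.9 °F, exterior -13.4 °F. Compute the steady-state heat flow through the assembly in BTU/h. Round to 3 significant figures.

R_total = 0.62 + 0.577 + 40.8 + 1.91 + 0.17 = 44.08 ft²·°F·h/BTU
Q = A·ΔT/R = 1590 × (62.9 − (-13.4)) / 44.08 = 2752 BTU/h

2750 BTU/h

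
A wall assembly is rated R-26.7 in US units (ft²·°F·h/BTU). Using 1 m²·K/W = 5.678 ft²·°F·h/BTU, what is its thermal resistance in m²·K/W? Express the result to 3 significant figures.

R_SI = 26.7/5.678 = 4.702

4.70 m²·K/W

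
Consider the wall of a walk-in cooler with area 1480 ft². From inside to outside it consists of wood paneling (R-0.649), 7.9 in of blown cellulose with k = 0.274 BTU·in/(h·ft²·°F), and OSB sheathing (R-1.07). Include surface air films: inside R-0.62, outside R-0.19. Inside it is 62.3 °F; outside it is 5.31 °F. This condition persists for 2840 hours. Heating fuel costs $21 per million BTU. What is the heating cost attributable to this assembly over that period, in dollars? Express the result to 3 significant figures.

160 dollars

7.9/0.274 = 28.83
R_total = 0.62 + 0.649 + 28.83 + 1.07 + 0.19 = 31.36 ft²·°F·h/BTU
Q = 1480 × (62.3 − 5.31) / 31.36 = 2689 BTU/h
E = 2689 × 2840 = 7638000 BTU
Cost = 7638000/10⁶ × 21 = $160.4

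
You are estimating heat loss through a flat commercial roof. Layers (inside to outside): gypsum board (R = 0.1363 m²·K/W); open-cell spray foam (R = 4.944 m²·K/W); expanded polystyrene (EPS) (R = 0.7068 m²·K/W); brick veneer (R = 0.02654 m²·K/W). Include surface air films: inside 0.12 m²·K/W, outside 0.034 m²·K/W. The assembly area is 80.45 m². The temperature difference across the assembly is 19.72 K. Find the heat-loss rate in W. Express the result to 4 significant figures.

R_total = 0.12 + 0.1363 + 4.944 + 0.7068 + 0.02654 + 0.034 = 5.9676 m²·K/W
Q = A·ΔT/R = 80.45 × 19.72 / 5.9676 = 265.85 W

265.8 W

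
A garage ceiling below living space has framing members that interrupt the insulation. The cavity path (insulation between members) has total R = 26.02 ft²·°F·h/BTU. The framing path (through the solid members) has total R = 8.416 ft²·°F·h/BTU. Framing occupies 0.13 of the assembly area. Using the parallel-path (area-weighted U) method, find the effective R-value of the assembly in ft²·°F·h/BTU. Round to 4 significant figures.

U_eff = 0.87/26.02 + 0.13/8.416 = 0.033436 + 0.015447 = 0.048883
R_eff = 1/U_eff = 20.457 ft²·°F·h/BTU

20.46 ft²·°F·h/BTU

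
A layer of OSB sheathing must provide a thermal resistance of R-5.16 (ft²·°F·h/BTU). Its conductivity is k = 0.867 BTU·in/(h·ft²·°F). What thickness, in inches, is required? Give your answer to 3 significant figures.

4.47 in

L = R × k = 5.16 × 0.867 = 4.474 in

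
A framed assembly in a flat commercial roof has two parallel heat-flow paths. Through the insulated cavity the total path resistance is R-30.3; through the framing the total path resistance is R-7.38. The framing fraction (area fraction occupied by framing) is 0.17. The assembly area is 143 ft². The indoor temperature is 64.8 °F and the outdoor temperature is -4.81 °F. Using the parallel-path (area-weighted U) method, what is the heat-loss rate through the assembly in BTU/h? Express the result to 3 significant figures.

U_eff = 0.83/30.3 + 0.17/7.38 = 0.02739 + 0.02304 = 0.05043
R_eff = 1/U_eff = 19.83 ft²·°F·h/BTU
Q = 143 × (64.8 − (-4.81)) / 19.83 = 502 BTU/h

502 BTU/h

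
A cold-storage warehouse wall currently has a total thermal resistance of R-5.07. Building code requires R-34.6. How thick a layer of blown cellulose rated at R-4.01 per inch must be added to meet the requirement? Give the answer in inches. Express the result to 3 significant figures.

ΔR = 34.6 − 5.07 = 29.53 ft²·°F·h/BTU
L = ΔR / (R/in) = 29.53/4.01 = 7.364 in

7.36 in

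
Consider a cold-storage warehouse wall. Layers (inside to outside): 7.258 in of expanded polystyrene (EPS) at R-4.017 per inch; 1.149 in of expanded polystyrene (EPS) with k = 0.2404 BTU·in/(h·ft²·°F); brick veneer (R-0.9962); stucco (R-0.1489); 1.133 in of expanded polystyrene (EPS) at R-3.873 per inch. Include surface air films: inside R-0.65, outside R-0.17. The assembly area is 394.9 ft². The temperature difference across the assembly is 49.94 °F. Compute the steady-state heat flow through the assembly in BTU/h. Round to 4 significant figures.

7.258 × 4.017 = 29.155
1.149/0.2404 = 4.7795
1.133 × 3.873 = 4.3881
R_total = 0.65 + 29.155 + 4.7795 + 0.9962 + 0.1489 + 4.3881 + 0.17 = 40.288 ft²·°F·h/BTU
Q = A·ΔT/R = 394.9 × 49.94 / 40.288 = 489.51 BTU/h

489.5 BTU/h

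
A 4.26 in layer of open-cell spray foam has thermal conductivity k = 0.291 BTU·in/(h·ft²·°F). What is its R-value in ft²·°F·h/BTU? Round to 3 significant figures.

R = L/k = 4.26/0.291 = 14.64 ft²·°F·h/BTU

14.6 ft²·°F·h/BTU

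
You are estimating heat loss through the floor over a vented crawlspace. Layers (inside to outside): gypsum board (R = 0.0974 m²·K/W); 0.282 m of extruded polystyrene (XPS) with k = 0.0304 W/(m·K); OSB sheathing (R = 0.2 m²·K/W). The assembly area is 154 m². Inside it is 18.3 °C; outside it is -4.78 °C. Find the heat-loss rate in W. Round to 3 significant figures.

371 W

0.282/0.0304 = 9.276
R_total = 0.0974 + 9.276 + 0.2 = 9.574 m²·K/W
Q = A·ΔT/R = 154 × (18.3 − (-4.78)) / 9.574 = 371.3 W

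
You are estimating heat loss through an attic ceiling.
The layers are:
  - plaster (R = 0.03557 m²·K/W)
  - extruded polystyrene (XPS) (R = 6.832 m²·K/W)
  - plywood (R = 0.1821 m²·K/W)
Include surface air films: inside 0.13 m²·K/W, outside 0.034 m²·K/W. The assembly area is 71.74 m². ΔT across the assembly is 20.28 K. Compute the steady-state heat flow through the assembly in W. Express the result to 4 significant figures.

201.7 W

R_total = 0.13 + 0.03557 + 6.832 + 0.1821 + 0.034 = 7.2137 m²·K/W
Q = A·ΔT/R = 71.74 × 20.28 / 7.2137 = 201.68 W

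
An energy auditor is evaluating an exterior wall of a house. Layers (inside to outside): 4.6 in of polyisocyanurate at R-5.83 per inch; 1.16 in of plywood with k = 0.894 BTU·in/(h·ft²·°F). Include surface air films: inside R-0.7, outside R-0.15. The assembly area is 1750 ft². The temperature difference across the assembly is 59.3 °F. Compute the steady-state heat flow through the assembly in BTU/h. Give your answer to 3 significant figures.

4.6 × 5.83 = 26.82
1.16/0.894 = 1.298
R_total = 0.7 + 26.82 + 1.298 + 0.15 = 28.97 ft²·°F·h/BTU
Q = A·ΔT/R = 1750 × 59.3 / 28.97 = 3583 BTU/h

3580 BTU/h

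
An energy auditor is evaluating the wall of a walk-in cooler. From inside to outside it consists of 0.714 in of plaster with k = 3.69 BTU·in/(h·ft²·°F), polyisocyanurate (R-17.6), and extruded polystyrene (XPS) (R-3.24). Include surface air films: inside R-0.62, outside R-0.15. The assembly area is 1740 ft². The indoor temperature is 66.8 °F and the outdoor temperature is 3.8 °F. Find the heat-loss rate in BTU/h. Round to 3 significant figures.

0.714/3.69 = 0.1935
R_total = 0.62 + 0.1935 + 17.6 + 3.24 + 0.15 = 21.8 ft²·°F·h/BTU
Q = A·ΔT/R = 1740 × (66.8 − 3.8) / 21.8 = 5028 BTU/h

5030 BTU/h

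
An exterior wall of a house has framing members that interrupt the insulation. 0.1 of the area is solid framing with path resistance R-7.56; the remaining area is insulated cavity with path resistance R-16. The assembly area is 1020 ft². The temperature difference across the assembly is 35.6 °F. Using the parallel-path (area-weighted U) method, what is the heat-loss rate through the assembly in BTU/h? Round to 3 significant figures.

U_eff = 0.9/16 + 0.1/7.56 = 0.05625 + 0.01323 = 0.06948
R_eff = 1/U_eff = 14.39 ft²·°F·h/BTU
Q = 1020 × 35.6 / 14.39 = 2523 BTU/h

2520 BTU/h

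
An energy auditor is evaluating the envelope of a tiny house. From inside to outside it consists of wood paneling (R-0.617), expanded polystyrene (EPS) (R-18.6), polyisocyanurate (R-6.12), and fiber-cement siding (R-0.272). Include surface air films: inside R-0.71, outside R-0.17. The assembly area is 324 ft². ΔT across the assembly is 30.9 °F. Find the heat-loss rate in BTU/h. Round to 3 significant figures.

R_total = 0.71 + 0.617 + 18.6 + 6.12 + 0.272 + 0.17 = 26.49 ft²·°F·h/BTU
Q = A·ΔT/R = 324 × 30.9 / 26.49 = 378 BTU/h

378 BTU/h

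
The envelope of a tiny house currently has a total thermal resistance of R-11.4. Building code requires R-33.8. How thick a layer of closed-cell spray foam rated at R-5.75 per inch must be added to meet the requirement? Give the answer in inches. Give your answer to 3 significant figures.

3.90 in

ΔR = 33.8 − 11.4 = 22.4 ft²·°F·h/BTU
L = ΔR / (R/in) = 22.4/5.75 = 3.896 in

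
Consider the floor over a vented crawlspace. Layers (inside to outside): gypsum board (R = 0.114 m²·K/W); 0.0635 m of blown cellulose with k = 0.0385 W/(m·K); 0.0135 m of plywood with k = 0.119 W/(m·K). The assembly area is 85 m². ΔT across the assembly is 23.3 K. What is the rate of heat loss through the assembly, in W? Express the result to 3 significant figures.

0.0635/0.0385 = 1.649
0.0135/0.119 = 0.1134
R_total = 0.114 + 1.649 + 0.1134 = 1.877 m²·K/W
Q = A·ΔT/R = 85 × 23.3 / 1.877 = 1055 W

1060 W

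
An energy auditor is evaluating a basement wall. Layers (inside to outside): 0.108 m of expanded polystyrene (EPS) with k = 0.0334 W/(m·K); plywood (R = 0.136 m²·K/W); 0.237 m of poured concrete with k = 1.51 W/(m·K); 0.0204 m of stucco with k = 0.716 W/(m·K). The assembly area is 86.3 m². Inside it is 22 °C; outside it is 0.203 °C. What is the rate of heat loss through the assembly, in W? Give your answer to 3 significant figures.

529 W

0.108/0.0334 = 3.234
0.237/1.51 = 0.157
0.0204/0.716 = 0.02849
R_total = 3.234 + 0.136 + 0.157 + 0.02849 = 3.555 m²·K/W
Q = A·ΔT/R = 86.3 × (22 − 0.203) / 3.555 = 529.1 W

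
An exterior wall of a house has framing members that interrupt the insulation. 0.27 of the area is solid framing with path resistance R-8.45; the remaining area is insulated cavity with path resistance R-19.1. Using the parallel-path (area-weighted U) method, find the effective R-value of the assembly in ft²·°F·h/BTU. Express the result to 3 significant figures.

14.3 ft²·°F·h/BTU

U_eff = 0.73/19.1 + 0.27/8.45 = 0.03822 + 0.03195 = 0.07017
R_eff = 1/U_eff = 14.25 ft²·°F·h/BTU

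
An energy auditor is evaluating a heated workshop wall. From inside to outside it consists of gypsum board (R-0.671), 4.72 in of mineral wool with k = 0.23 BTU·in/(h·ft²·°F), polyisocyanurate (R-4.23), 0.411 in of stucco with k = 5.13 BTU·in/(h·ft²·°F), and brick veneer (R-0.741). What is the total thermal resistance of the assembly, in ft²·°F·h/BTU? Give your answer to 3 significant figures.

4.72/0.23 = 20.52
0.411/5.13 = 0.08012
R_total = 0.671 + 20.52 + 4.23 + 0.08012 + 0.741 = 26.24 ft²·°F·h/BTU

26.2 ft²·°F·h/BTU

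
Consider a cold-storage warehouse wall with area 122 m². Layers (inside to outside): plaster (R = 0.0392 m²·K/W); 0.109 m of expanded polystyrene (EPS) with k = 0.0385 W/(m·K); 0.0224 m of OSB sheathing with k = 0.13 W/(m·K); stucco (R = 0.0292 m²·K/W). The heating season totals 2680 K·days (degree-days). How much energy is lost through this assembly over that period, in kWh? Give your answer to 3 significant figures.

0.109/0.0385 = 2.831
0.0224/0.13 = 0.1723
R_total = 0.0392 + 2.831 + 0.1723 + 0.0292 = 3.072 m²·K/W
E = A × HDD × 24 / R / 1000 = 122 × 2680 × 24 / 3.072 / 1000 = 2554 kWh

2550 kWh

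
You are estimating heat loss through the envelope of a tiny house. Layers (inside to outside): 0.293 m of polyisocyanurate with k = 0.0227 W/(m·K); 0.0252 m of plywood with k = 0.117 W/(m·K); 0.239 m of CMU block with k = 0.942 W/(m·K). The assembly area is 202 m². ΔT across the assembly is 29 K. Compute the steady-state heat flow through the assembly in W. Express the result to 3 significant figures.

0.293/0.0227 = 12.91
0.0252/0.117 = 0.2154
0.239/0.942 = 0.2537
R_total = 12.91 + 0.2154 + 0.2537 = 13.38 m²·K/W
Q = A·ΔT/R = 202 × 29 / 13.38 = 437.9 W

438 W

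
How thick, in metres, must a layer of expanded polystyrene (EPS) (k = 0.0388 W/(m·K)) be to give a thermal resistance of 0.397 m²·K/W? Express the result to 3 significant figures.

0.0154 m

L = R·k = 0.397 × 0.0388 = 0.0154 m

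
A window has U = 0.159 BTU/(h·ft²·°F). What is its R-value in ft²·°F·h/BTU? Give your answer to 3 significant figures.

R = 1/U = 1/0.159 = 6.289

6.29 ft²·°F·h/BTU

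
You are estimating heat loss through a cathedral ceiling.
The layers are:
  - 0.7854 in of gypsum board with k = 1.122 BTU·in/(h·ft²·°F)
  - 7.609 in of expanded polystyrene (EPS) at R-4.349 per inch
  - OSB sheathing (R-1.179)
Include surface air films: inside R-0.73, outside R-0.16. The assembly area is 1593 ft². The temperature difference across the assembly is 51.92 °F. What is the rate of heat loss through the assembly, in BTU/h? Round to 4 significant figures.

2306 BTU/h

0.7854/1.122 = 0.7
7.609 × 4.349 = 33.092
R_total = 0.73 + 0.7 + 33.092 + 1.179 + 0.16 = 35.861 ft²·°F·h/BTU
Q = A·ΔT/R = 1593 × 51.92 / 35.861 = 2306.4 BTU/h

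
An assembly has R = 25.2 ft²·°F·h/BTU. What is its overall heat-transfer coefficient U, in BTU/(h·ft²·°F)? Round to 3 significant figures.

U = 1/R = 1/25.2 = 0.03968

0.0397 BTU/(h·ft²·°F)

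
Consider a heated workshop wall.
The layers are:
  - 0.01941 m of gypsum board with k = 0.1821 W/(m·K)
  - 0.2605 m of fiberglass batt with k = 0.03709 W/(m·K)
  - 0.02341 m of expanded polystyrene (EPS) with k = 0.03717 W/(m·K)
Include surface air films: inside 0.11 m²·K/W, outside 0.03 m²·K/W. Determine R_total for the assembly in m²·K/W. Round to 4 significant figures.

0.01941/0.1821 = 0.10659
0.2605/0.03709 = 7.0235
0.02341/0.03717 = 0.62981
R_total = 0.11 + 0.10659 + 7.0235 + 0.62981 + 0.03 = 7.8999 m²·K/W

7.900 m²·K/W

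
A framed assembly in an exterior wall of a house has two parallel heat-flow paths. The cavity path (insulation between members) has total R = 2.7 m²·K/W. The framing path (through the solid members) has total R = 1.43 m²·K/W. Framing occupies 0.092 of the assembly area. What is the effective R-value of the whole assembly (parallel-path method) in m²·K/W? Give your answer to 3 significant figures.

U_eff = 0.908/2.7 + 0.092/1.43 = 0.3363 + 0.06434 = 0.4006
R_eff = 1/U_eff = 2.496 m²·K/W

2.50 m²·K/W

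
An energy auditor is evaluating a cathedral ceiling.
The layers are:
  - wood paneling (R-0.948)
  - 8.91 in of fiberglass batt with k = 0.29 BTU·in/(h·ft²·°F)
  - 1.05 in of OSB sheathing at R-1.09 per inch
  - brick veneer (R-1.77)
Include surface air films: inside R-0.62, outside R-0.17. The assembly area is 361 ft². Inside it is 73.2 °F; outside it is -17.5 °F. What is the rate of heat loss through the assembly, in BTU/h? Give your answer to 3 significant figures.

926 BTU/h

8.91/0.29 = 30.72
1.05 × 1.09 = 1.145
R_total = 0.62 + 0.948 + 30.72 + 1.145 + 1.77 + 0.17 = 35.38 ft²·°F·h/BTU
Q = A·ΔT/R = 361 × (73.2 − (-17.5)) / 35.38 = 925.5 BTU/h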